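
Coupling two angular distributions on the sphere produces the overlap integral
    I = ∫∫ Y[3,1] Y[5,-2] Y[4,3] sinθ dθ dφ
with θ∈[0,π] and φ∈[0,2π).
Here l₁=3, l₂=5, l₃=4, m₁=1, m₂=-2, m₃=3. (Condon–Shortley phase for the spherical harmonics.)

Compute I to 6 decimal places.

m-sum = 1 − 2 + 3 = 2 ≠ 0 ⇒ I = 0

0.000000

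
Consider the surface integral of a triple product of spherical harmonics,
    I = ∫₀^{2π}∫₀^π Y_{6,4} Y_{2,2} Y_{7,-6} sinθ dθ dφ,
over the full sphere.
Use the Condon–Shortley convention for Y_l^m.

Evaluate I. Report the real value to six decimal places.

0.000000

l₁+l₂+l₃=15 is odd: 3j(l;000)=0 ⇒ I=0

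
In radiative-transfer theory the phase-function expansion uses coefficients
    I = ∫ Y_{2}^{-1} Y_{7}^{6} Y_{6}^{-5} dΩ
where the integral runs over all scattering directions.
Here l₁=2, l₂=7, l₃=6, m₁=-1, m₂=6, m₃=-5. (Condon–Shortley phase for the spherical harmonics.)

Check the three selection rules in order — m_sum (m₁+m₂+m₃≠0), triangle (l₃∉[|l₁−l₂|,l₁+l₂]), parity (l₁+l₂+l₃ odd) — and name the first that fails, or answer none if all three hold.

Σmᵢ = 0  ✓
l₃∈[|l₁−l₂|,l₁+l₂]=[5,9], have l₃=6  ✓
Σlᵢ = 15 ⇒ odd  ✗

parity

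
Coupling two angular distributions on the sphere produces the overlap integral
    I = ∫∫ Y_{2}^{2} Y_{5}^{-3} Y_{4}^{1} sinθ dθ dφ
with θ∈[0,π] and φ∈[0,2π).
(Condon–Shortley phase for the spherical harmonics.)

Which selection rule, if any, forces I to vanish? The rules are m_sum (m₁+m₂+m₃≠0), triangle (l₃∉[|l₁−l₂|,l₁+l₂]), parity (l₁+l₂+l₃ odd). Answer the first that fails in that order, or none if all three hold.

m₁+m₂+m₃ = 2 − 3 + 1 = 0  ✓
triangle: |2−5|=3 ≤ l₃=4 ≤ 2+5=7  ✓
parity: l₁+l₂+l₃ = 11 is odd  ✗

parity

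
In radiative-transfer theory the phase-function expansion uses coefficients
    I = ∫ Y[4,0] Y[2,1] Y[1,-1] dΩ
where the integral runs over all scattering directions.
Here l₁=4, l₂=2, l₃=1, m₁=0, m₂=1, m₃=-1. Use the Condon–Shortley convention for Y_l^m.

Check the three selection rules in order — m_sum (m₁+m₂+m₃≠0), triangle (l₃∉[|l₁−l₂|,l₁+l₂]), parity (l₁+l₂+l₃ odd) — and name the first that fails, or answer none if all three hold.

triangle

m₁+m₂+m₃ = 0 + 1 − 1 = 0  ✓
triangle: |4−2|=2 ≤ l₃=1 ≤ 4+2=6  ✗
parity: l₁+l₂+l₃ = 7 is odd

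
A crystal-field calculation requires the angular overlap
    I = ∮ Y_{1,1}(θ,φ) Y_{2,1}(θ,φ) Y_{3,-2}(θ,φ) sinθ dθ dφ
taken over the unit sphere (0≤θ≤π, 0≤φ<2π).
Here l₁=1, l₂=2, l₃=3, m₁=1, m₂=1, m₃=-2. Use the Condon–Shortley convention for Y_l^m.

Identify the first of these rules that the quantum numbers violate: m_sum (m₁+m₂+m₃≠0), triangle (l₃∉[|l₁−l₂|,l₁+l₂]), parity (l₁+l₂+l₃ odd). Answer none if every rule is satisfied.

none

Σmᵢ = 0  ✓
l₃∈[|l₁−l₂|,l₁+l₂]=[1,3], have l₃=3  ✓
Σlᵢ = 6 ⇒ even  ✓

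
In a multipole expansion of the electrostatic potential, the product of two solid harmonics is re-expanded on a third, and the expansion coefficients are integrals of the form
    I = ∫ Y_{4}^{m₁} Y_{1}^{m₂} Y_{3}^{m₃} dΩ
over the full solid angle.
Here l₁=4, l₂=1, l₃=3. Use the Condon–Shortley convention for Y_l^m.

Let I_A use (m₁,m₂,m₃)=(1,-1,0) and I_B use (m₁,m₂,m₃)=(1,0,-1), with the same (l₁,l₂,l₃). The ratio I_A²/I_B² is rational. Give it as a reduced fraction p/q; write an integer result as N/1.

2/3

l's match ⇒ only the (l;m) 3-j factors differ between A and B.
A: triangle coeff Δ(4,1,3) = 1/252; Σ_t [0,0]: t=0:+1/72 = 1/72; (3j)²=5/126 [(4 1 3; 1 -1 0)], sign=-1
B: triangle coeff Δ(4,1,3) = 1/252; Σ_t [1,1]: t=1:−1/48 = -1/48; (3j)²=5/84 [(4 1 3; 1 0 -1)], sign=-1
I_A²/I_B² = (5/126)/(5/84) = 2/3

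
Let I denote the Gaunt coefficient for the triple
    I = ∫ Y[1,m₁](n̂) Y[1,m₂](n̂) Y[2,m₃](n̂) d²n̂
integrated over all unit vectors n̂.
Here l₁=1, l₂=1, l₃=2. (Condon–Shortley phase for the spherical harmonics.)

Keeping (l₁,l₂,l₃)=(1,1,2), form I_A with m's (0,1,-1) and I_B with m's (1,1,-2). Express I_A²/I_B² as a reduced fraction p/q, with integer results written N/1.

Shared (l₁,l₂,l₃)=(1,1,2): N and (l;000)² cancel in I_A²/I_B².
A: Δ = 0!·2!·2!/5! = 1/30; Racah Σ t=0..0: t=0:+1/2 = 1/2; ⇒ 3j(1 1 2; 0 1 -1)² = 1/10, sgn -1
B: Δ = 0!·2!·2!/5! = 1/30; Racah Σ t=0..0: t=0:+1/4 = 1/4; ⇒ 3j(1 1 2; 1 1 -2)² = 1/5, sgn +1
I_A²/I_B² = (1/10)/(1/5) = 1/2

1/2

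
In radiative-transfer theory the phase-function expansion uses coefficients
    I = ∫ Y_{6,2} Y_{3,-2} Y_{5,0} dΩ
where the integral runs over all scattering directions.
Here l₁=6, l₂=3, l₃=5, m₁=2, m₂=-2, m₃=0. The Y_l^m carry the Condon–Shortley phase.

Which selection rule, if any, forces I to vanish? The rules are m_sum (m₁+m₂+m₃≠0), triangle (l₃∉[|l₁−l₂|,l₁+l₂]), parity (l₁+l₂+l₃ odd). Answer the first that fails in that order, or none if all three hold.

none

m₁+m₂+m₃ = 2 − 2 + 0 = 0  ✓
triangle: |6−3|=3 ≤ l₃=5 ≤ 6+3=9  ✓
parity: l₁+l₂+l₃ = 14 is even  ✓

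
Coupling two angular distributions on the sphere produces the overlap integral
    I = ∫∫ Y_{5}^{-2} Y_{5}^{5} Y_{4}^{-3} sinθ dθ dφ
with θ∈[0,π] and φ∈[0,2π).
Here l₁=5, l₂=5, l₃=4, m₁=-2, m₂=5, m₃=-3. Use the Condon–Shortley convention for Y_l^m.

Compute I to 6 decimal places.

Checks pass: Σm=0; 14 even; l₃=4∈[0,10].
(2·5+1)(2·5+1)(2·4+1) = 1089
Δ: 6! 4! 4! / 15! → 1/3153150
sum: t=1:−1/69120 t=2:+1/1728 t=3:−1/576 t=4:+1/1728 t=5:−1/69120 = -7/11520
3j²(5 5 4; 0 0 0) = Δ·Π!·Σ² = 2/143  (sign -1)
sum: t=6:+1/103680 = 1/103680
3j²(5 5 4; -2 5 -3) = Δ·Π!·Σ² = 7/429  (sign -1)
combine: 4πI² = 1089·2/143·7/429 = 42/169
take √, sign +1: I = 0.14062948

0.140629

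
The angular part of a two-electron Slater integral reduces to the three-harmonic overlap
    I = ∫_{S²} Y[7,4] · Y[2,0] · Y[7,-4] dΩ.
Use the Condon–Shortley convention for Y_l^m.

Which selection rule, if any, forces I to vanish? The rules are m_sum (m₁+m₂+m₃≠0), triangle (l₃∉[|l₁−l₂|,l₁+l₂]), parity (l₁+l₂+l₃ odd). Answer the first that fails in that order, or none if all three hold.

Σmᵢ = 0  ✓
l₃∈[|l₁−l₂|,l₁+l₂]=[5,9], have l₃=7  ✓
Σlᵢ = 16 ⇒ even  ✓

none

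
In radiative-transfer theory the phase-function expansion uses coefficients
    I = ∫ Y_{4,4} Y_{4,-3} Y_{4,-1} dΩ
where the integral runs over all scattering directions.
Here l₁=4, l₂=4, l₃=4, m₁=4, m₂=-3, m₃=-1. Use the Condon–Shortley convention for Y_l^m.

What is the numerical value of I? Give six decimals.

Rules hold: Σm=0, L=12 even, 0≤4≤8.
N = 9·9·9 = 729
Δ = 4!·4!·4!/13! = 1/450450
Racah Σ t=0..4: t=0:+1/13824 t=1:−1/216 t=2:+1/64 t=3:−1/216 t=4:+1/13824 = 5/768
⇒ 3j(4 4 4; 0 0 0)² = 18/1001, sgn +1
Racah Σ t=0..0: t=0:+1/3456 = 1/3456
⇒ 3j(4 4 4; 4 -3 -1)² = 35/1287, sgn -1
4πI² = N·(3j₀)²·(3jₘ)² = 7290/20449
I = -1·√(0.356497/4π) = -0.16843130

-0.168431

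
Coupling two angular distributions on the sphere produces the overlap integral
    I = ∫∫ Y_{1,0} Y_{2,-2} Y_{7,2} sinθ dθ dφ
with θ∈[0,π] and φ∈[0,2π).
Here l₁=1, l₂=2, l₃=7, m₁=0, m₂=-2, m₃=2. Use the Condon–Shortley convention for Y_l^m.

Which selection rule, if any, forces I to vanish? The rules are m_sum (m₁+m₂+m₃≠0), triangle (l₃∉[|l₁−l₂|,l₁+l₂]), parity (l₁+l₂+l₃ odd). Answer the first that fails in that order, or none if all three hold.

triangle

Σmᵢ = 0  ✓
l₃∈[|l₁−l₂|,l₁+l₂]=[1,3], have l₃=7  ✗
Σlᵢ = 10 ⇒ even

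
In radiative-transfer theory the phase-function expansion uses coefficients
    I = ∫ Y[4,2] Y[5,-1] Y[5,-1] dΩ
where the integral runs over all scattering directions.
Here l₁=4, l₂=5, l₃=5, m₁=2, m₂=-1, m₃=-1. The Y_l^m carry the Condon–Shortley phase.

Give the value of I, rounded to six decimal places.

0.137240

Checks pass: Σm=0; 14 even; l₃=5∈[1,9].
(2·4+1)(2·5+1)(2·5+1) = 1089
Δ: 4! 4! 6! / 15! → 1/3153150
sum: t=0:+1/69120 t=1:−1/1728 t=2:+1/576 t=3:−1/1728 t=4:+1/69120 = 7/11520
3j²(4 5 5; 0 0 0) = Δ·Π!·Σ² = 2/143  (sign -1)
sum: t=0:+1/4608 t=1:−1/1296 t=2:+1/4608 = -7/20736
3j²(4 5 5; 2 -1 -1) = Δ·Π!·Σ² = 20/1287  (sign -1)
combine: 4πI² = 1089·2/143·20/1287 = 40/169
take √, sign +1: I = 0.13724032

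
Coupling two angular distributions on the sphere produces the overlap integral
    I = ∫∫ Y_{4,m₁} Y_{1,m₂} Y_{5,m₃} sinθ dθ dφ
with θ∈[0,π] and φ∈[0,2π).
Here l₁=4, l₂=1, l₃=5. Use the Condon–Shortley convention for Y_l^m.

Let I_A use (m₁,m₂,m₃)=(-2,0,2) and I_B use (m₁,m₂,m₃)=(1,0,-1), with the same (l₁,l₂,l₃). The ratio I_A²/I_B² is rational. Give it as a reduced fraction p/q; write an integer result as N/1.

7/8

Shared (l₁,l₂,l₃)=(4,1,5): N and (l;000)² cancel in I_A²/I_B².
A: Δ = 0!·8!·2!/11! = 1/495; Racah Σ t=0..0: t=0:+1/1440 = 1/1440; ⇒ 3j(4 1 5; -2 0 2)² = 7/165, sgn -1
B: Δ = 0!·8!·2!/11! = 1/495; Racah Σ t=0..0: t=0:+1/720 = 1/720; ⇒ 3j(4 1 5; 1 0 -1)² = 8/165, sgn +1
I_A²/I_B² = (7/165)/(8/165) = 7/8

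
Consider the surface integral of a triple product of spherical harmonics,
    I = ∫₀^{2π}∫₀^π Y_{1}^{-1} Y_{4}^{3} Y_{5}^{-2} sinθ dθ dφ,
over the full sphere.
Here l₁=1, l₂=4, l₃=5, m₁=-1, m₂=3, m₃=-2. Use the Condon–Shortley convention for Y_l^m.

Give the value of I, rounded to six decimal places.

0.085055

Rules hold: Σm=0, L=10 even, 3≤5≤5.
N = 3·9·11 = 297
Δ = 0!·2!·8!/11! = 1/495
Racah Σ t=0..0: t=0:+1/576 = 1/576
⇒ 3j(1 4 5; 0 0 0)² = 5/99, sgn -1
Racah Σ t=0..0: t=0:+1/10080 = 1/10080
⇒ 3j(1 4 5; -1 3 -2)² = 1/165, sgn -1
4πI² = N·(3j₀)²·(3jₘ)² = 1/11
I = +1·√(0.0909091/4π) = 0.08505478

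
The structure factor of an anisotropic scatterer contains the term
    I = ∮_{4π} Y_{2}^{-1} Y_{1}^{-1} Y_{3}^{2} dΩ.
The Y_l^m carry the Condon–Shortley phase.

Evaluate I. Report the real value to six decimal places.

0.261169

Checks pass: Σm=0; 6 even; l₃=3∈[1,3].
(2·2+1)(2·1+1)(2·3+1) = 105
Δ: 0! 4! 2! / 7! → 1/105
sum: t=0:+1/4 = 1/4
3j²(2 1 3; 0 0 0) = Δ·Π!·Σ² = 3/35  (sign -1)
sum: t=0:+1/12 = 1/12
3j²(2 1 3; -1 -1 2) = Δ·Π!·Σ² = 2/21  (sign -1)
combine: 4πI² = 105·3/35·2/21 = 6/7
take √, sign +1: I = 0.26116903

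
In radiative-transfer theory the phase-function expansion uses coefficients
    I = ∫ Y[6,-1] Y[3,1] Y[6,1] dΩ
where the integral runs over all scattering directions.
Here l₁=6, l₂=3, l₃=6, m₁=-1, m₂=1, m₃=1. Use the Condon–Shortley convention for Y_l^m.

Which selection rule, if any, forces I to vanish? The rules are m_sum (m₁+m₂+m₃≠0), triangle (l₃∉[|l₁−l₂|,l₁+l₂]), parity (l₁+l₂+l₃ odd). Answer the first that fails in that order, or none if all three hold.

m_sum

m₁+m₂+m₃ = -1 + 1 + 1 = 1  ✗
triangle: |6−3|=3 ≤ l₃=6 ≤ 6+3=9
parity: l₁+l₂+l₃ = 15 is odd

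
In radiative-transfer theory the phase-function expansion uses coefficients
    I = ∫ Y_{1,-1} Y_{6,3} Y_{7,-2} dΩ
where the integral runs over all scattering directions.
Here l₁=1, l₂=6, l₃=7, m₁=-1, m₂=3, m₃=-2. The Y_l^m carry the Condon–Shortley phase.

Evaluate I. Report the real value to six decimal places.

0.110647

m-sum 0 ✓  L=14 even ✓  5≤7≤7 ✓
Π(2lᵢ+1) = 3×13×15 = 585
triangle coeff Δ(1,6,7) = 1/1365
Σ_t [0,0]: t=0:+1/518400 = 1/518400
(3j)²=7/195 [(1 6 7; 0 0 0)], sign=-1
Σ_t [0,0]: t=0:+1/4354560 = 1/4354560
(3j)²=2/273 [(1 6 7; -1 3 -2)], sign=-1
⇒ 4πI² = 2/13
I = (+1)√(2/13/(4π)) = 0.11064668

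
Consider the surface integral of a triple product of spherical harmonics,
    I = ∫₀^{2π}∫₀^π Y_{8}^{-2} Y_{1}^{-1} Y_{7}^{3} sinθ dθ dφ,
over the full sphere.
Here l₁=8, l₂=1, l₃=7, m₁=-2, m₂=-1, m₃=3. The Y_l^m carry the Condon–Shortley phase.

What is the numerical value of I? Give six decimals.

Checks pass: Σm=0; 16 even; l₃=7∈[7,9].
(2·8+1)(2·1+1)(2·7+1) = 765
Δ: 2! 14! 0! / 17! → 1/2040
sum: t=1:−1/25401600 = -1/25401600
3j²(8 1 7; 0 0 0) = Δ·Π!·Σ² = 8/255  (sign +1)
sum: t=0:+1/174182400 = 1/174182400
3j²(8 1 7; -2 -1 3) = Δ·Π!·Σ² = 1/136  (sign +1)
combine: 4πI² = 765·8/255·1/136 = 3/17
take √, sign +1: I = 0.11850352

0.118504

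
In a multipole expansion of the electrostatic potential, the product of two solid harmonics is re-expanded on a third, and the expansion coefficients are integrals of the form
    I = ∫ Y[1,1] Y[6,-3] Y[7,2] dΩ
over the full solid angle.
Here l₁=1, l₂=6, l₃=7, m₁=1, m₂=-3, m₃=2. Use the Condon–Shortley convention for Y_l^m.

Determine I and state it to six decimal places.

0.110647

Rules hold: Σm=0, L=14 even, 5≤7≤7.
N = 3·13·15 = 585
Δ = 0!·2!·12!/15! = 1/1365
Racah Σ t=0..0: t=0:+1/518400 = 1/518400
⇒ 3j(1 6 7; 0 0 0)² = 7/195, sgn -1
Racah Σ t=0..0: t=0:+1/4354560 = 1/4354560
⇒ 3j(1 6 7; 1 -3 2)² = 2/273, sgn -1
4πI² = N·(3j₀)²·(3jₘ)² = 2/13
I = +1·√(0.153846/4π) = 0.11064668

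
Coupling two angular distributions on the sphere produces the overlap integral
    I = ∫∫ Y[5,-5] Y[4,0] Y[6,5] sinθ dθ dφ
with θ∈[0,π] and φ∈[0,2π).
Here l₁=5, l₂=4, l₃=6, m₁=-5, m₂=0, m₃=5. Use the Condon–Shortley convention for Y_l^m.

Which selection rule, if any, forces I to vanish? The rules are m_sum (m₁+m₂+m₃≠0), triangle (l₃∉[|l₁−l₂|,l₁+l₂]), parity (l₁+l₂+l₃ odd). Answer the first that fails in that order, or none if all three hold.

azimuthal sum: -5 + 0 + 5 = 0  ✓
1 ≤ 6 ≤ 9 (triangle on l)  ✓
L = 5 + 4 + 6 = 15 (odd)  ✗

parity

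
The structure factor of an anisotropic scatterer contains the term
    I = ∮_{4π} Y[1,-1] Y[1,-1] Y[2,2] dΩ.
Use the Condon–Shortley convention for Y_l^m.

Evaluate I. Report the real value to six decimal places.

0.309019

Checks pass: Σm=0; 4 even; l₃=2∈[0,2].
(2·1+1)(2·1+1)(2·2+1) = 45
Δ: 0! 2! 2! / 5! → 1/30
sum: t=0:+1/1 = 1/1
3j²(1 1 2; 0 0 0) = Δ·Π!·Σ² = 2/15  (sign +1)
sum: t=0:+1/4 = 1/4
3j²(1 1 2; -1 -1 2) = Δ·Π!·Σ² = 1/5  (sign +1)
combine: 4πI² = 45·2/15·1/5 = 6/5
take √, sign +1: I = 0.30901936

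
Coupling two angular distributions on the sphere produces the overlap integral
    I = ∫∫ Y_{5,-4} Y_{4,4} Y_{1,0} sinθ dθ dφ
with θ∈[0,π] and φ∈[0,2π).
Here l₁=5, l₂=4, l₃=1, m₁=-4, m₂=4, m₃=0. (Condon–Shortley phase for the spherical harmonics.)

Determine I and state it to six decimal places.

m-sum 0 ✓  L=10 even ✓  1≤1≤9 ✓
Π(2lᵢ+1) = 11×9×3 = 297
triangle coeff Δ(5,4,1) = 1/495
Σ_t [4,4]: t=4:+1/576 = 1/576
(3j)²=5/99 [(5 4 1; 0 0 0)], sign=-1
Σ_t [8,8]: t=8:+1/40320 = 1/40320
(3j)²=1/55 [(5 4 1; -4 4 0)], sign=-1
⇒ 4πI² = 3/11
I = (+1)√(3/11/(4π)) = 0.14731920

0.147319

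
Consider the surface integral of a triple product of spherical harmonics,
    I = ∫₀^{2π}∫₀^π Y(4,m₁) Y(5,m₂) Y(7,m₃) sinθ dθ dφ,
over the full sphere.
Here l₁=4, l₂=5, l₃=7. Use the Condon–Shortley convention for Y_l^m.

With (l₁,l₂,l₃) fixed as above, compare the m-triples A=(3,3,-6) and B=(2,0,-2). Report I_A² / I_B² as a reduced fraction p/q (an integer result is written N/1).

715/8

l's match ⇒ only the (l;m) 3-j factors differ between A and B.
A: triangle coeff Δ(4,5,7) = 1/6126120; Σ_t [0,1]: t=0:+1/9676800 t=1:−1/3628800 = -1/5806080; (3j)²=5/408 [(4 5 7; 3 3 -6)], sign=+1
B: triangle coeff Δ(4,5,7) = 1/6126120; Σ_t [0,2]: t=0:+1/69120 t=1:−1/69120 t=2:+1/1036800 = 1/1036800; (3j)²=1/7293 [(4 5 7; 2 0 -2)], sign=-1
I_A²/I_B² = (5/408)/(1/7293) = 715/8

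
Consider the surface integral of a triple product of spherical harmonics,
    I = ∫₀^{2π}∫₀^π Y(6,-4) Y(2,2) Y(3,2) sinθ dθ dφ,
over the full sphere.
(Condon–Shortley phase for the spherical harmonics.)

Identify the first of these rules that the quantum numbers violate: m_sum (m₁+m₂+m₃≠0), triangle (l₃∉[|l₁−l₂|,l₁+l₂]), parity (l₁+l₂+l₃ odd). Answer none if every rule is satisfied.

azimuthal sum: -4 + 2 + 2 = 0  ✓
4 ≤ 3 ≤ 8 (triangle on l)  ✗
L = 6 + 2 + 3 = 11 (odd)

triangle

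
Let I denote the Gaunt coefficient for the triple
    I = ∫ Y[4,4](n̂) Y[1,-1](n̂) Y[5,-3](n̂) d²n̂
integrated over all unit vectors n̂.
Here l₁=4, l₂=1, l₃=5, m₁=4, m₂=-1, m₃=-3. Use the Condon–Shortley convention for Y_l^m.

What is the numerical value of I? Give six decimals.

m-sum 0 ✓  L=10 even ✓  3≤5≤5 ✓
Π(2lᵢ+1) = 9×3×11 = 297
triangle coeff Δ(4,1,5) = 1/495
Σ_t [0,0]: t=0:+1/576 = 1/576
(3j)²=5/99 [(4 1 5; 0 0 0)], sign=-1
Σ_t [0,0]: t=0:+1/80640 = 1/80640
(3j)²=1/495 [(4 1 5; 4 -1 -3)], sign=+1
⇒ 4πI² = 1/33
I = (-1)√(1/33/(4π)) = -0.04910640

-0.049106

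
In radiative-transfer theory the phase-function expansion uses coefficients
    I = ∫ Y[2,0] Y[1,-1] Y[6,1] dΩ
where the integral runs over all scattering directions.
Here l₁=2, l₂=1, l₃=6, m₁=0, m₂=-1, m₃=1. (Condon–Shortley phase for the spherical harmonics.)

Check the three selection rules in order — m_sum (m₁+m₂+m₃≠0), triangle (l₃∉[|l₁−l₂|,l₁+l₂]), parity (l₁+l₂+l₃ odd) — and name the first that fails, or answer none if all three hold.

triangle

m₁+m₂+m₃ = 0 − 1 + 1 = 0  ✓
triangle: |2−1|=1 ≤ l₃=6 ≤ 2+1=3  ✗
parity: l₁+l₂+l₃ = 9 is odd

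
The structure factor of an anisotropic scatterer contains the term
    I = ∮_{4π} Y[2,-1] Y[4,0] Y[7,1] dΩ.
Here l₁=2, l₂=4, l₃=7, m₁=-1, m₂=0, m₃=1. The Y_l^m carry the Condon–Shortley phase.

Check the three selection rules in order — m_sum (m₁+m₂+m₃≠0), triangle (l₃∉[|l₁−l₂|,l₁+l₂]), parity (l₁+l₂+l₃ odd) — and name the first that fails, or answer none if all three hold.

Σmᵢ = 0  ✓
l₃∈[|l₁−l₂|,l₁+l₂]=[2,6], have l₃=7  ✗
Σlᵢ = 13 ⇒ odd

triangle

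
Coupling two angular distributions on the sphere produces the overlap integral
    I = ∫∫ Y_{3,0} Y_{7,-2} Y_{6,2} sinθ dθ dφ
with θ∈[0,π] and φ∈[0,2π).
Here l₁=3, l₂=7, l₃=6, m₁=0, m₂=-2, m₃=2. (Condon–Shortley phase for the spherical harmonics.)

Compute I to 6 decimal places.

Rules hold: Σm=0, L=16 even, 4≤6≤10.
N = 7·15·13 = 1365
Δ = 4!·2!·10!/17! = 1/2042040
Racah Σ t=1..3: t=1:−1/207360 t=2:+1/57600 t=3:−1/207360 = 1/129600
⇒ 3j(3 7 6; 0 0 0)² = 168/12155, sgn +1
Racah Σ t=1..3: t=1:−1/207360 t=2:+1/120960 t=3:−1/967680 = 1/414720
⇒ 3j(3 7 6; 0 -2 2)² = 21/4862, sgn +1
4πI² = N·(3j₀)²·(3jₘ)² = 37044/454597
I = +1·√(0.0814876/4π) = 0.08052685

0.080527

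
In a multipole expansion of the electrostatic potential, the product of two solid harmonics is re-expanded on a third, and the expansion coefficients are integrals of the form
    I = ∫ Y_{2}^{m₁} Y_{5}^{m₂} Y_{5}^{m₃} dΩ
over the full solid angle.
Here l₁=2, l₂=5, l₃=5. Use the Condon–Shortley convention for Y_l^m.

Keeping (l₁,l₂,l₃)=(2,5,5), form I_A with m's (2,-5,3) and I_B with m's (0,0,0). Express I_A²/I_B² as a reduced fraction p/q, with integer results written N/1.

3/10

l's match ⇒ only the (l;m) 3-j factors differ between A and B.
A: triangle coeff Δ(2,5,5) = 1/38610; Σ_t [0,0]: t=0:+1/161280 = 1/161280; (3j)²=1/143 [(2 5 5; 2 -5 3)], sign=+1
B: triangle coeff Δ(2,5,5) = 1/38610; Σ_t [0,2]: t=0:+1/2880 t=1:−1/576 t=2:+1/2880 = -1/960; (3j)²=10/429 [(2 5 5; 0 0 0)], sign=+1
I_A²/I_B² = (1/143)/(10/429) = 3/10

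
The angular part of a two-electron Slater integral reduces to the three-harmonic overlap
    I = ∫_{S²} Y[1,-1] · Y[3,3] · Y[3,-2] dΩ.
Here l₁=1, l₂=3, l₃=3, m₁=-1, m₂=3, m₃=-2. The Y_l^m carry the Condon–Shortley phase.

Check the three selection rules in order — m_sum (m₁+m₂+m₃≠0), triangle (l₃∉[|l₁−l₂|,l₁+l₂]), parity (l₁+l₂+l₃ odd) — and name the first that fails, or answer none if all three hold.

m₁+m₂+m₃ = -1 + 3 − 2 = 0  ✓
triangle: |1−3|=2 ≤ l₃=3 ≤ 1+3=4  ✓
parity: l₁+l₂+l₃ = 7 is odd  ✗

parity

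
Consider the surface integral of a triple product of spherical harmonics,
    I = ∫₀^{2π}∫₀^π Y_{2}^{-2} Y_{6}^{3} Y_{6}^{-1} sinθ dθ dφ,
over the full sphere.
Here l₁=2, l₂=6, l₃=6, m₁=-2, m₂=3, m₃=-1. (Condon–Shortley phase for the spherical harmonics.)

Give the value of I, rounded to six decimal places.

0.177674

Checks pass: Σm=0; 14 even; l₃=6∈[4,8].
(2·2+1)(2·6+1)(2·6+1) = 845
Δ: 2! 2! 10! / 15! → 1/90090
sum: t=0:+1/69120 t=1:−1/14400 t=2:+1/69120 = -7/172800
3j²(2 6 6; 0 0 0) = Δ·Π!·Σ² = 14/715  (sign -1)
sum: t=2:+1/120960 = 1/120960
3j²(2 6 6; -2 3 -1) = Δ·Π!·Σ² = 24/1001  (sign -1)
combine: 4πI² = 845·14/715·24/1001 = 48/121
take √, sign +1: I = 0.17767364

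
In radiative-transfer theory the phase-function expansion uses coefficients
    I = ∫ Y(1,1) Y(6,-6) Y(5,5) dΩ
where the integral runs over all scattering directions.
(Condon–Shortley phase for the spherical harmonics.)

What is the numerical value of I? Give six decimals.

Rules hold: Σm=0, L=12 even, 5≤5≤7.
N = 3·13·11 = 429
Δ = 2!·0!·10!/13! = 1/858
Racah Σ t=1..1: t=1:−1/14400 = -1/14400
⇒ 3j(1 6 5; 0 0 0)² = 6/143, sgn +1
Racah Σ t=0..0: t=0:+1/7257600 = 1/7257600
⇒ 3j(1 6 5; 1 -6 5)² = 1/13, sgn +1
4πI² = N·(3j₀)²·(3jₘ)² = 18/13
I = +1·√(1.38462/4π) = 0.33194004

0.331940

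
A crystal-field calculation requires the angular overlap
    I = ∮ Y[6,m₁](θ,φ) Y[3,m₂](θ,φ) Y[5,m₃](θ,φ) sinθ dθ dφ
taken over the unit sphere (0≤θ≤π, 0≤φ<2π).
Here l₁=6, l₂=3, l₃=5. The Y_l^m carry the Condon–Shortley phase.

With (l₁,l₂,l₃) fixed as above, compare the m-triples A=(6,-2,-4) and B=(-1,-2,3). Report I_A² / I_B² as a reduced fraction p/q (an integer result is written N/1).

l's match ⇒ only the (l;m) 3-j factors differ between A and B.
A: triangle coeff Δ(6,3,5) = 1/675675; Σ_t [0,0]: t=0:+1/967680 = 1/967680; (3j)²=3/91 [(6 3 5; 6 -2 -4)], sign=-1
B: triangle coeff Δ(6,3,5) = 1/675675; Σ_t [0,1]: t=0:+1/120960 t=1:−1/17280 = -1/20160; (3j)²=64/3003 [(6 3 5; -1 -2 3)], sign=-1
I_A²/I_B² = (3/91)/(64/3003) = 99/64

99/64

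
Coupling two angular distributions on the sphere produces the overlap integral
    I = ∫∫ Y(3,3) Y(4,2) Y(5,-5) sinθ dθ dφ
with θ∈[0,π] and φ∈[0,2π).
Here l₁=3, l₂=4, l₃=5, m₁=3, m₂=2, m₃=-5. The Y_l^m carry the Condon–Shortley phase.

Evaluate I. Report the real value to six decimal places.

Checks pass: Σm=0; 12 even; l₃=5∈[1,7].
(2·3+1)(2·4+1)(2·5+1) = 693
Δ: 2! 4! 6! / 13! → 1/180180
sum: t=0:+1/576 t=1:−1/144 t=2:+1/576 = -1/288
3j²(3 4 5; 0 0 0) = Δ·Π!·Σ² = 20/1001  (sign +1)
sum: t=0:+1/34560 = 1/34560
3j²(3 4 5; 3 2 -5) = Δ·Π!·Σ² = 5/286  (sign +1)
combine: 4πI² = 693·20/1001·5/286 = 450/1859
take √, sign +1: I = 0.13879110

0.138791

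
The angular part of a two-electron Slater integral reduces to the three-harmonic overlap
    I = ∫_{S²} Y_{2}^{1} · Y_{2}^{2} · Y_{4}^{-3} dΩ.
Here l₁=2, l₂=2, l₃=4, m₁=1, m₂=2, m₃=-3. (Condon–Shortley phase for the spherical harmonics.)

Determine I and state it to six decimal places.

m-sum 0 ✓  L=8 even ✓  0≤4≤4 ✓
Π(2lᵢ+1) = 5×5×9 = 225
triangle coeff Δ(2,2,4) = 1/630
Σ_t [0,0]: t=0:+1/16 = 1/16
(3j)²=2/35 [(2 2 4; 0 0 0)], sign=+1
Σ_t [0,0]: t=0:+1/144 = 1/144
(3j)²=1/18 [(2 2 4; 1 2 -3)], sign=-1
⇒ 4πI² = 5/7
I = (-1)√(5/7/(4π)) = -0.23841361

-0.238414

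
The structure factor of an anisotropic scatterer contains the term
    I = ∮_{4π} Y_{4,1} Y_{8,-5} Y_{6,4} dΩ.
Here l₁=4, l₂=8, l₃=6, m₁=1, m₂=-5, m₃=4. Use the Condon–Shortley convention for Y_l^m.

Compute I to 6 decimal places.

-0.007283

m-sum 0 ✓  L=18 even ✓  4≤6≤12 ✓
Π(2lᵢ+1) = 9×17×13 = 1989
triangle coeff Δ(4,8,6) = 1/23279256
Σ_t [2,4]: t=2:+1/1658880 t=3:−1/518400 t=4:+1/1658880 = -1/1382400
(3j)²=504/46189 [(4 8 6; 0 0 0)], sign=-1
Σ_t [1,3]: t=1:−1/19353600 t=2:+1/17418240 t=3:−1/261273600 = 1/522547200
(3j)²=5/162792 [(4 8 6; 1 -5 4)], sign=+1
⇒ 4πI² = 45/67507
I = (-1)√(45/67507/(4π)) = -0.00728328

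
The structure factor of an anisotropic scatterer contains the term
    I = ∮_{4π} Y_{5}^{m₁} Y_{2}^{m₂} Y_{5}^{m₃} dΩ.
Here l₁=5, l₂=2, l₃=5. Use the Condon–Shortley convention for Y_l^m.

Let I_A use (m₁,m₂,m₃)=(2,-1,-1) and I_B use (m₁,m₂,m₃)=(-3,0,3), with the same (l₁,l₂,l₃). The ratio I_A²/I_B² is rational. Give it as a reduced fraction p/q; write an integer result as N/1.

Shared (l₁,l₂,l₃)=(5,2,5): N and (l;000)² cancel in I_A²/I_B².
A: Δ = 2!·8!·2!/13! = 1/38610; Racah Σ t=0..1: t=0:+1/1440 t=1:−1/2880 = 1/2880; ⇒ 3j(5 2 5; 2 -1 -1)² = 7/715, sgn +1
B: Δ = 2!·8!·2!/13! = 1/38610; Racah Σ t=0..2: t=0:+1/161280 t=1:−1/5040 t=2:+1/5760 = -1/53760; ⇒ 3j(5 2 5; -3 0 3)² = 1/4290, sgn -1
I_A²/I_B² = (7/715)/(1/4290) = 42/1

42/1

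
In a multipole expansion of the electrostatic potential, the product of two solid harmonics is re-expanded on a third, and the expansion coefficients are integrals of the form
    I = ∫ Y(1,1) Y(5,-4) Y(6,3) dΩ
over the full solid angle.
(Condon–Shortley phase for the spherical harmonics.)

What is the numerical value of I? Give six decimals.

Rules hold: Σm=0, L=12 even, 4≤6≤6.
N = 3·11·13 = 429
Δ = 0!·2!·10!/13! = 1/858
Racah Σ t=0..0: t=0:+1/14400 = 1/14400
⇒ 3j(1 5 6; 0 0 0)² = 6/143, sgn +1
Racah Σ t=0..0: t=0:+1/725760 = 1/725760
⇒ 3j(1 5 6; 1 -4 3)² = 1/286, sgn -1
4πI² = N·(3j₀)²·(3jₘ)² = 9/143
I = -1·√(0.0629371/4π) = -0.07076985

-0.070770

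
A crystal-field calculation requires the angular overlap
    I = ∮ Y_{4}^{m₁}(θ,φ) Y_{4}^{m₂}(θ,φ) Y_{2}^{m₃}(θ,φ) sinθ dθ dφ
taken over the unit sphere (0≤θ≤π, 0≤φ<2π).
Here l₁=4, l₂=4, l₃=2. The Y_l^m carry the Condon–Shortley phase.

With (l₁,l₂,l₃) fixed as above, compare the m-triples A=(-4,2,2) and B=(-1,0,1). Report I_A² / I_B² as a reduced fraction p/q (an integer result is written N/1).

l's match ⇒ only the (l;m) 3-j factors differ between A and B.
A: triangle coeff Δ(4,4,2) = 1/13860; Σ_t [6,6]: t=6:+1/2880 = 1/2880; (3j)²=2/165 [(4 4 2; -4 2 2)], sign=+1
B: triangle coeff Δ(4,4,2) = 1/13860; Σ_t [3,4]: t=3:−1/72 t=4:+1/96 = -1/288; (3j)²=1/462 [(4 4 2; -1 0 1)], sign=+1
I_A²/I_B² = (2/165)/(1/462) = 28/5

28/5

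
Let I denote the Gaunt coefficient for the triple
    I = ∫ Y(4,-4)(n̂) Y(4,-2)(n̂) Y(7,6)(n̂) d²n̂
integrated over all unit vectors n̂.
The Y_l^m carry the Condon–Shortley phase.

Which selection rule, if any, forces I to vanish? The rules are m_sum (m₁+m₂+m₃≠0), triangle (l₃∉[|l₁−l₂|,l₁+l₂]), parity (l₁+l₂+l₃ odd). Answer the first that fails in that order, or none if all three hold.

parity

Σmᵢ = 0  ✓
l₃∈[|l₁−l₂|,l₁+l₂]=[0,8], have l₃=7  ✓
Σlᵢ = 15 ⇒ odd  ✗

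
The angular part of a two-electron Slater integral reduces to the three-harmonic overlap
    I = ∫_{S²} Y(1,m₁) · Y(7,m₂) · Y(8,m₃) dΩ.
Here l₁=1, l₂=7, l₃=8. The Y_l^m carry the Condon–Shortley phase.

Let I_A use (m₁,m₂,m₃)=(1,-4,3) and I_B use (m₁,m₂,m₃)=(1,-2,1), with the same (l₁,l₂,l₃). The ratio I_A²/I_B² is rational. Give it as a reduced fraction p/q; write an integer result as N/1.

Shared (l₁,l₂,l₃)=(1,7,8): N and (l;000)² cancel in I_A²/I_B².
A: Δ = 0!·2!·14!/17! = 1/2040; Racah Σ t=0..0: t=0:+1/479001600 = 1/479001600; ⇒ 3j(1 7 8; 1 -4 3)² = 1/204, sgn -1
B: Δ = 0!·2!·14!/17! = 1/2040; Racah Σ t=0..0: t=0:+1/87091200 = 1/87091200; ⇒ 3j(1 7 8; 1 -2 1)² = 7/680, sgn -1
I_A²/I_B² = (1/204)/(7/680) = 10/21

10/21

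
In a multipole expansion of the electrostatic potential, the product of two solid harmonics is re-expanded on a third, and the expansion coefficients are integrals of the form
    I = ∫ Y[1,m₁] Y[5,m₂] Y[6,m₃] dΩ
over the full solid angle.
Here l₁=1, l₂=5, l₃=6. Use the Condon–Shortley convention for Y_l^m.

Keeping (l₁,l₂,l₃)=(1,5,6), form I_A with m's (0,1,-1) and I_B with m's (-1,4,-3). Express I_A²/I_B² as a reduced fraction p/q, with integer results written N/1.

Shared (l₁,l₂,l₃)=(1,5,6): N and (l;000)² cancel in I_A²/I_B².
A: Δ = 0!·2!·10!/13! = 1/858; Racah Σ t=0..0: t=0:+1/17280 = 1/17280; ⇒ 3j(1 5 6; 0 1 -1)² = 35/858, sgn -1
B: Δ = 0!·2!·10!/13! = 1/858; Racah Σ t=0..0: t=0:+1/725760 = 1/725760; ⇒ 3j(1 5 6; -1 4 -3)² = 1/286, sgn -1
I_A²/I_B² = (35/858)/(1/286) = 35/3

35/3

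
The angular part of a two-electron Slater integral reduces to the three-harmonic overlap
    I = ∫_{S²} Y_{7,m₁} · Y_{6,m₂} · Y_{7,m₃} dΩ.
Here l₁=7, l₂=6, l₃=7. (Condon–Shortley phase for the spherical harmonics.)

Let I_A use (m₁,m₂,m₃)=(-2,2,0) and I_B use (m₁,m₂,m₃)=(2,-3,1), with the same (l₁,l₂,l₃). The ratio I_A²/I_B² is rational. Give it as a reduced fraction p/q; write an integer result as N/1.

18/7

Same 7,6,7: normalisation and zero-m 3j drop out of the ratio.
A: Δ: 6! 8! 6! / 21! → 1/2444321880; sum: t=2:+1/174182400 t=3:−1/6220800 t=4:+1/1658880 t=5:−1/2488320 t=6:+1/24883200 = 1/11612160; 3j²(7 6 7; -2 2 0) = Δ·Π!·Σ² = 150/46189  (sign -1)
B: Δ: 6! 8! 6! / 21! → 1/2444321880; sum: t=0:+1/18662400 t=1:−1/3317760 t=2:+1/4147200 t=3:−1/37324800 = -1/29859840; 3j²(7 6 7; 2 -3 1) = Δ·Π!·Σ² = 175/138567  (sign -1)
I_A²/I_B² = (150/46189)/(175/138567) = 18/7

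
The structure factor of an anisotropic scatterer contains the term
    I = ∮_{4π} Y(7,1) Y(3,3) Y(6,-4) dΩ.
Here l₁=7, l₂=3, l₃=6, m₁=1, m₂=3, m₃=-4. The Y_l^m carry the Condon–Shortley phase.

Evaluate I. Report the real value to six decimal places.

Checks pass: Σm=0; 16 even; l₃=6∈[4,10].
(2·7+1)(2·3+1)(2·6+1) = 1365
Δ: 4! 10! 2! / 17! → 1/2042040
sum: t=1:−1/207360 t=2:+1/57600 t=3:−1/207360 = 1/129600
3j²(7 3 6; 0 0 0) = Δ·Π!·Σ² = 168/12155  (sign +1)
sum: t=4:+1/3870720 = 1/3870720
3j²(7 3 6; 1 3 -4) = Δ·Π!·Σ² = 675/136136  (sign +1)
combine: 4πI² = 1365·168/12155·675/136136 = 42525/454597
take √, sign +1: I = 0.08627877

0.086279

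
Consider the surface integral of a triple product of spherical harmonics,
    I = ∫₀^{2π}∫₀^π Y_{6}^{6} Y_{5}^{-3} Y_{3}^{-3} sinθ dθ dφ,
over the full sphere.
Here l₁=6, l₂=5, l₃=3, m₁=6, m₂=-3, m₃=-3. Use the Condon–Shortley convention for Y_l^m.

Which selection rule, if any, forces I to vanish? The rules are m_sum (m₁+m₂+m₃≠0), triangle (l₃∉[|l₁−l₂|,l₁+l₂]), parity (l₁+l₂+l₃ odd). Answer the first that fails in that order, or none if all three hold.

none

azimuthal sum: 6 − 3 − 3 = 0  ✓
1 ≤ 3 ≤ 11 (triangle on l)  ✓
L = 6 + 5 + 3 = 14 (even)  ✓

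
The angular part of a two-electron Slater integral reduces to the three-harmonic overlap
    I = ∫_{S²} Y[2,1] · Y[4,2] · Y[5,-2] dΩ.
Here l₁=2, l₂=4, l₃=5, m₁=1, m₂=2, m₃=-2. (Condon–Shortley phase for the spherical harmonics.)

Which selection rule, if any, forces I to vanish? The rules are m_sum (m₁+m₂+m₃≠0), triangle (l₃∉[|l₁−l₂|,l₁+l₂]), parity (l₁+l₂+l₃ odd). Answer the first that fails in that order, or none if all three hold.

m_sum

m₁+m₂+m₃ = 1 + 2 − 2 = 1  ✗
triangle: |2−4|=2 ≤ l₃=5 ≤ 2+4=6
parity: l₁+l₂+l₃ = 11 is odd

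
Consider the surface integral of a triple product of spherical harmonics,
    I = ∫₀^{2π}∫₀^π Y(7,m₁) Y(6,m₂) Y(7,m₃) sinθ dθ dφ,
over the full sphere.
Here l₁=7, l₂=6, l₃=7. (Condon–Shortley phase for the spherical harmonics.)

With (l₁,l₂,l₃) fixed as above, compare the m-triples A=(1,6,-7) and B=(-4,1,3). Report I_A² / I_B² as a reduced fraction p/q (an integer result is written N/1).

Same 7,6,7: normalisation and zero-m 3j drop out of the ratio.
A: Δ: 6! 8! 6! / 21! → 1/2444321880; sum: t=6:+1/20901888000 = 1/20901888000; 3j²(7 6 7; 1 6 -7) = Δ·Π!·Σ² = 11/9690  (sign +1)
B: Δ: 6! 8! 6! / 21! → 1/2444321880; sum: t=3:−1/69672960 t=4:+1/8709120 t=5:−1/8294400 t=6:+1/62208000 = -1/248832000; 3j²(7 6 7; -4 1 3) = Δ·Π!·Σ² = 7/83980  (sign -1)
I_A²/I_B² = (11/9690)/(7/83980) = 286/21

286/21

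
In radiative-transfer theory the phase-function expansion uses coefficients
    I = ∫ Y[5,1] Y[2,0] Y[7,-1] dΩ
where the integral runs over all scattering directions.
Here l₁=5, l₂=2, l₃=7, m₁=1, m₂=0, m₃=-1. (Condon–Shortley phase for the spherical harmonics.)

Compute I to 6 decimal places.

-0.232242

m-sum 0 ✓  L=14 even ✓  3≤7≤7 ✓
Π(2lᵢ+1) = 11×5×15 = 825
triangle coeff Δ(5,2,7) = 1/15015
Σ_t [0,0]: t=0:+1/57600 = 1/57600
(3j)²=21/715 [(5 2 7; 0 0 0)], sign=-1
Σ_t [0,0]: t=0:+1/69120 = 1/69120
(3j)²=4/143 [(5 2 7; 1 0 -1)], sign=+1
⇒ 4πI² = 1260/1859
I = (-1)√(1260/1859/(4π)) = -0.23224194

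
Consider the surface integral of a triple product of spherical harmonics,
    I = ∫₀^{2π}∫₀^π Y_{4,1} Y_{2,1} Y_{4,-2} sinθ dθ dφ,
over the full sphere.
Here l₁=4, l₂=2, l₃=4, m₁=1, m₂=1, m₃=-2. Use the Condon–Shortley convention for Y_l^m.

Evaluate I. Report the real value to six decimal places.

0.127700

Rules hold: Σm=0, L=10 even, 2≤4≤6.
N = 9·5·9 = 405
Δ = 2!·6!·2!/11! = 1/13860
Racah Σ t=0..2: t=0:+1/192 t=1:−1/36 t=2:+1/192 = -5/288
⇒ 3j(4 2 4; 0 0 0)² = 20/693, sgn -1
Racah Σ t=1..2: t=1:−1/96 t=2:+1/240 = -1/160
⇒ 3j(4 2 4; 1 1 -2)² = 27/1540, sgn -1
4πI² = N·(3j₀)²·(3jₘ)² = 1215/5929
I = +1·√(0.204925/4π) = 0.12770047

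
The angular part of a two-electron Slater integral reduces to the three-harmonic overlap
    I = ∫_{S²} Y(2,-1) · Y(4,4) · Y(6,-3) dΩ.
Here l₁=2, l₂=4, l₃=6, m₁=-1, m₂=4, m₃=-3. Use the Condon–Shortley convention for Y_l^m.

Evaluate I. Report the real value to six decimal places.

-0.047713

m-sum 0 ✓  L=12 even ✓  2≤6≤6 ✓
Π(2lᵢ+1) = 5×9×13 = 585
triangle coeff Δ(2,4,6) = 1/6435
Σ_t [0,0]: t=0:+1/2304 = 1/2304
(3j)²=5/143 [(2 4 6; 0 0 0)], sign=+1
Σ_t [0,0]: t=0:+1/241920 = 1/241920
(3j)²=1/715 [(2 4 6; -1 4 -3)], sign=-1
⇒ 4πI² = 45/1573
I = (-1)√(45/1573/(4π)) = -0.04771303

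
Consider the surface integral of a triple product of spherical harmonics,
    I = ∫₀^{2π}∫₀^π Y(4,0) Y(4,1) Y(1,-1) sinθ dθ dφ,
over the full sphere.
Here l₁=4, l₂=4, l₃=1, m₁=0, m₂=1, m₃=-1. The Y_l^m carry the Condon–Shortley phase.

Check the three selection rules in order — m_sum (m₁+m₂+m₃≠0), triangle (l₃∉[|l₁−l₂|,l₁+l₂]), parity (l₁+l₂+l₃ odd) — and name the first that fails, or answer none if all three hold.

m₁+m₂+m₃ = 0 + 1 − 1 = 0  ✓
triangle: |4−4|=0 ≤ l₃=1 ≤ 4+4=8  ✓
parity: l₁+l₂+l₃ = 9 is odd  ✗

parity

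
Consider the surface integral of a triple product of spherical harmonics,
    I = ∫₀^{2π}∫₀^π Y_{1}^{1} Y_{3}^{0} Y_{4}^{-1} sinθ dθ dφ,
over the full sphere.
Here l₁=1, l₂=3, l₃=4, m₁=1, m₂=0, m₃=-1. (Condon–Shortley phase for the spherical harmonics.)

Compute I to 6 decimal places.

m-sum 0 ✓  L=8 even ✓  2≤4≤4 ✓
Π(2lᵢ+1) = 3×7×9 = 189
triangle coeff Δ(1,3,4) = 1/252
Σ_t [0,0]: t=0:+1/36 = 1/36
(3j)²=4/63 [(1 3 4; 0 0 0)], sign=+1
Σ_t [0,0]: t=0:+1/72 = 1/72
(3j)²=5/126 [(1 3 4; 1 0 -1)], sign=-1
⇒ 4πI² = 10/21
I = (-1)√(10/21/(4π)) = -0.19466390

-0.194664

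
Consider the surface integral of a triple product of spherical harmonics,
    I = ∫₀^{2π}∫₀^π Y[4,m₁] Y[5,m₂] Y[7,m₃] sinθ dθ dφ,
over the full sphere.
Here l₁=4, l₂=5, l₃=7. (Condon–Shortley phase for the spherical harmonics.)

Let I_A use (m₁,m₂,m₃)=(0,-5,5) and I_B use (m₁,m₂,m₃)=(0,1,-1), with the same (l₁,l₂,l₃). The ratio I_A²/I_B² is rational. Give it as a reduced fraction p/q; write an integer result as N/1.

l's match ⇒ only the (l;m) 3-j factors differ between A and B.
A: triangle coeff Δ(4,5,7) = 1/6126120; Σ_t [0,0]: t=0:+1/3870720 = 1/3870720; (3j)²=135/6188 [(4 5 7; 0 -5 5)], sign=+1
B: triangle coeff Δ(4,5,7) = 1/6126120; Σ_t [0,2]: t=0:+1/138240 t=1:−1/25920 t=2:+1/55296 = -11/829440; (3j)²=11/1326 [(4 5 7; 0 1 -1)], sign=-1
I_A²/I_B² = (135/6188)/(11/1326) = 405/154

405/154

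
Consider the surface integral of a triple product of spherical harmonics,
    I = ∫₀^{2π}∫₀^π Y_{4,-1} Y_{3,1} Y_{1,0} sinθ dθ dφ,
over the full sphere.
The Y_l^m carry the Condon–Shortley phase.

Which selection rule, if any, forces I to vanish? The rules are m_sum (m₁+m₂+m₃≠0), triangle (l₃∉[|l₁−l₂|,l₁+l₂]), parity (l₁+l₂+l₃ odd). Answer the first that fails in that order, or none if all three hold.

none

azimuthal sum: -1 + 1 + 0 = 0  ✓
1 ≤ 1 ≤ 7 (triangle on l)  ✓
L = 4 + 3 + 1 = 8 (even)  ✓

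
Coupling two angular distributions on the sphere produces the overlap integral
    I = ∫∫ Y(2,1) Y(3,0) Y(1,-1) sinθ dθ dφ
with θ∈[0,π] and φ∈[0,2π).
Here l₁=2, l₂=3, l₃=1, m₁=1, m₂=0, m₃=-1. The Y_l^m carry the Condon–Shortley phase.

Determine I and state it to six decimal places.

Checks pass: Σm=0; 6 even; l₃=1∈[1,5].
(2·2+1)(2·3+1)(2·1+1) = 105
Δ: 4! 0! 2! / 7! → 1/105
sum: t=2:+1/4 = 1/4
3j²(2 3 1; 0 0 0) = Δ·Π!·Σ² = 3/35  (sign -1)
sum: t=1:−1/12 = -1/12
3j²(2 3 1; 1 0 -1) = Δ·Π!·Σ² = 1/35  (sign -1)
combine: 4πI² = 105·3/35·1/35 = 9/35
take √, sign +1: I = 0.14304817

0.143048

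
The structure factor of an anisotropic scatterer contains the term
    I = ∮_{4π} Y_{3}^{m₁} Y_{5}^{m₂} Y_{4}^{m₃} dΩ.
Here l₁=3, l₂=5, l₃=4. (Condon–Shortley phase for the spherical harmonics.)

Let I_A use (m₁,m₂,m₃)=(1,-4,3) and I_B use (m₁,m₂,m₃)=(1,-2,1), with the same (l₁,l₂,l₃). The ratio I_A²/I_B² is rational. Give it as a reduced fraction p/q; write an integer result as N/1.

21/256

Same 3,5,4: normalisation and zero-m 3j drop out of the ratio.
A: Δ: 4! 2! 6! / 13! → 1/180180; sum: t=0:+1/5760 t=1:−1/4320 = -1/17280; 3j²(3 5 4; 1 -4 3) = Δ·Π!·Σ² = 7/4290  (sign +1)
B: Δ: 4! 2! 6! / 13! → 1/180180; sum: t=0:+1/1728 t=1:−1/288 t=2:+1/960 = -1/540; 3j²(3 5 4; 1 -2 1) = Δ·Π!·Σ² = 128/6435  (sign +1)
I_A²/I_B² = (7/4290)/(128/6435) = 21/256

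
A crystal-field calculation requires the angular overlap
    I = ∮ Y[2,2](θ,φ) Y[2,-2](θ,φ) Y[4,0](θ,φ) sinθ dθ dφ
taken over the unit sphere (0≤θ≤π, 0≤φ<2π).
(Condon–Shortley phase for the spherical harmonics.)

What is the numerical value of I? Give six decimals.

0.040299

Rules hold: Σm=0, L=8 even, 0≤4≤4.
N = 5·5·9 = 225
Δ = 0!·4!·4!/9! = 1/630
Racah Σ t=0..0: t=0:+1/16 = 1/16
⇒ 3j(2 2 4; 0 0 0)² = 2/35, sgn +1
Racah Σ t=0..0: t=0:+1/576 = 1/576
⇒ 3j(2 2 4; 2 -2 0)² = 1/630, sgn +1
4πI² = N·(3j₀)²·(3jₘ)² = 1/49
I = +1·√(0.0204082/4π) = 0.04029926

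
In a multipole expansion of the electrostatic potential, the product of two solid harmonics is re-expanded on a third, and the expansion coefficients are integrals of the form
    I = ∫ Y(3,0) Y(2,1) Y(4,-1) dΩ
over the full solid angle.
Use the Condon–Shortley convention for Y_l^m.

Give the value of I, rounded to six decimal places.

l₁+l₂+l₃=9 is odd: 3j(l;000)=0 ⇒ I=0

0.000000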